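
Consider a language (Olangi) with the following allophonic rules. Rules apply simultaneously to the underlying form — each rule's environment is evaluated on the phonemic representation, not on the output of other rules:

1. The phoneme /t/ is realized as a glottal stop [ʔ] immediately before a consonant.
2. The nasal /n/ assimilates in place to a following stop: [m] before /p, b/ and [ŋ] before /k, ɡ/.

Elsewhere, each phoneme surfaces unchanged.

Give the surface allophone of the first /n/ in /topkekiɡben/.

[n]

/n/ — word-final; rule 2 does not apply here → [n].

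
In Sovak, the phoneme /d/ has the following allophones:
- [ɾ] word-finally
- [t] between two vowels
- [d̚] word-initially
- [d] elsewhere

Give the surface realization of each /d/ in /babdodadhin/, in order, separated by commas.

[d], [t], [d]

Occurrence 1 (position 4): no conditioning environment matches → elsewhere allophone [d].
Occurrence 2 (position 6): between two vowels → [t].
Occurrence 3 (position 8): no conditioning environment matches → elsewhere allophone [d].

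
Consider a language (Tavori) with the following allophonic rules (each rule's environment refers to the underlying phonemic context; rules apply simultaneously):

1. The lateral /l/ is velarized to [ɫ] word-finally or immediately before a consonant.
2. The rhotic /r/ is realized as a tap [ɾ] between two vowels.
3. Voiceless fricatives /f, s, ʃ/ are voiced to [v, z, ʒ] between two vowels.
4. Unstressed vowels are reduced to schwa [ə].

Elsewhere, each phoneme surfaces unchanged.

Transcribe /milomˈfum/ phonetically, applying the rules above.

[mələmˈfum]

/i/ (between /m/ and /l/) occurs in an unstressed syllable → [ə] by rule 4.
/l/ (between /i/ and /o/) is in the target of rule 1 but the environment (word-finally or immediately before a consonant) is not met → [l].
Rule 4 applies to /o/ (between /l/ and /m/: in an unstressed syllable) → [ə].
/f/ (between /m/ and /u/) fails the environment for rule 3, so it stays [f].
/u/ (between /f/ and /m/): rule 4 targets it, but not in an unstressed syllable → unchanged [u].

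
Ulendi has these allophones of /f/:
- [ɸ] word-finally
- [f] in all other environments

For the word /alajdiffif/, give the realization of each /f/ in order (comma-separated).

Occurrence 1 (position 7): no conditioning environment matches → elsewhere allophone [f].
Occurrence 2 (position 8): no conditioning environment matches → elsewhere allophone [f].
Occurrence 3 (position 10): word-finally → [ɸ].

[f], [f], [ɸ]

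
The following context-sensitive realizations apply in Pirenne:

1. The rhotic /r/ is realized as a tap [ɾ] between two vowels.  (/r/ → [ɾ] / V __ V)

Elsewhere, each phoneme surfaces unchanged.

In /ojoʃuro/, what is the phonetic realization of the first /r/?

[ɾ]

/r/ — between /u/ and /o/, between two vowels — surfaces as [ɾ] (rule 1).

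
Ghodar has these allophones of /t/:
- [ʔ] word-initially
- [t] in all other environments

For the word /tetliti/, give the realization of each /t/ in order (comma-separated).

[ʔ], [t], [t]

Occurrence 1 (position 1): word-initially → [ʔ].
Occurrence 2 (position 3): no conditioning environment matches → elsewhere allophone [t].
Occurrence 3 (position 6): no conditioning environment matches → elsewhere allophone [t].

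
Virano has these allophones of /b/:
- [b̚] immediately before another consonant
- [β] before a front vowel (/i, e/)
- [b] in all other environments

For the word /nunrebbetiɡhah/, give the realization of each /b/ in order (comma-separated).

[b̚], [β]

Occurrence 1 (position 6): immediately before another consonant → [b̚].
Occurrence 2 (position 7): before a front vowel (/i, e/) → [β].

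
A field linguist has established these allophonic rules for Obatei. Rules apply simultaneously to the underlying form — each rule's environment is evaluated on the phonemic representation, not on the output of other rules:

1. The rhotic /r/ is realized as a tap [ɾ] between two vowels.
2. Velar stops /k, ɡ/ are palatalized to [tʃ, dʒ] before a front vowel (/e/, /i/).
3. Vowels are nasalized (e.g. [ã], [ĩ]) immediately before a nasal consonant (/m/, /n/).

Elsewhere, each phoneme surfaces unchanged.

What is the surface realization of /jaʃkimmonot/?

[jaʃtʃĩmmõnot]

/j/ (word-initial): no rule targets it → [j].
/a/ (between /j/ and /ʃ/): rule 3 targets it, but not before a nasal consonant → unchanged [a].
/ʃ/ (between /a/ and /k/): no rule targets it → [ʃ].
/k/ — between /ʃ/ and /i/, before a front vowel — surfaces as [tʃ] (rule 2).
Rule 3 applies to /i/ (between /k/ and /m/: before a nasal consonant) → [ĩ].
/m/ (between /i/ and /m/): no rule targets it → [m].
/m/ (between /m/ and /o/): no rule targets it → [m].
/o/ — between /m/ and /n/, before a nasal consonant — surfaces as [õ] (rule 3).
/n/ stays [n].
/o/ — between /n/ and /t/; rule 3 does not apply here → [o].
/t/ stays [t].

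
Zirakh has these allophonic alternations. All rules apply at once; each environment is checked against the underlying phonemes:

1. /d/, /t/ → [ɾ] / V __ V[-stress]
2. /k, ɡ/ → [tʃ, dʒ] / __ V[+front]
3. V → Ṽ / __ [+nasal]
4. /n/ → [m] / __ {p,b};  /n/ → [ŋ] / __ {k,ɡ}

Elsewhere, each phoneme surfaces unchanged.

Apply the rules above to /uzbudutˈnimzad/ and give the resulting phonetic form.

[uzbuɾutˈnĩmzad]

/u/ — word-initial; rule 3 does not apply here → [u].
/z/ — not in any rule's target class → [z].
/b/ — not in any rule's target class → [b].
/u/ (between /b/ and /d/) fails the environment for rule 3, so it stays [u].
/d/ meets the environment for rule 1 (between a vowel and a following unstressed vowel) → [ɾ].
/u/ (between /d/ and /t/) is in the target of rule 3 but the environment (before a nasal consonant) is not met → [u].
/t/ (between /u/ and /n/): rule 1 targets it, but not between a vowel and a following unstressed vowel → unchanged [t].
/n/ (between /t/ and /i/): rule 4 targets it, but not before a labial or velar stop → unchanged [n].
/i/ (between /n/ and /m/): before a nasal consonant, so rule 3 applies → [ĩ].
/m/ (between /i/ and /z/) is unaffected → [m].
/z/ (between /m/ and /a/) is unaffected → [z].
/a/ (between /z/ and /d/): rule 3 targets it, but not before a nasal consonant → unchanged [a].
/d/ — word-final; rule 1 does not apply here → [d].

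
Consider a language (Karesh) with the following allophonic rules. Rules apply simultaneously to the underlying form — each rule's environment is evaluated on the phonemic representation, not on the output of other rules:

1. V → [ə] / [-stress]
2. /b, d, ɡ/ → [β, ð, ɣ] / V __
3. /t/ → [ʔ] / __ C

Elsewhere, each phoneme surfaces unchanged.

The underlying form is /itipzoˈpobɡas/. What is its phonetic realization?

[ətəpzəˈpoβɡəs]

/i/ meets the environment for rule 1 (in an unstressed syllable) → [ə].
/t/ — between /i/ and /i/; rule 3 does not apply here → [t].
Rule 1 applies to /i/ (between /t/ and /p/: in an unstressed syllable) → [ə].
/p/ (between /i/ and /z/) is unaffected → [p].
/z/ stays [z].
/o/ (between /z/ and /p/) occurs in an unstressed syllable → [ə] by rule 1.
/p/ — not in any rule's target class → [p].
/o/ (between /p/ and /b/) fails the environment for rule 1, so it stays [o].
/b/ (between /o/ and /ɡ/) occurs immediately after a vowel → [β] by rule 2.
/ɡ/ (between /b/ and /a/): rule 2 targets it, but not immediately after a vowel → unchanged [ɡ].
/a/ (between /ɡ/ and /s/): in an unstressed syllable, so rule 1 applies → [ə].
/s/ — not in any rule's target class → [s].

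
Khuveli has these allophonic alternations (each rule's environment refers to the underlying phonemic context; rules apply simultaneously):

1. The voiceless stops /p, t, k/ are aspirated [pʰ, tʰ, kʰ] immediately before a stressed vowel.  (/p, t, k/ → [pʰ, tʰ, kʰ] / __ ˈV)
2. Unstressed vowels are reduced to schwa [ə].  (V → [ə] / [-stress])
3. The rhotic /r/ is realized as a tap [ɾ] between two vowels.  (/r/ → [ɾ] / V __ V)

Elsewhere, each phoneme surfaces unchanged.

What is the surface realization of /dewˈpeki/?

[dəwˈpʰekə]

/d/ — not in any rule's target class → [d].
Rule 2 applies to /e/ (between /d/ and /w/: in an unstressed syllable) → [ə].
/w/ — not in any rule's target class → [w].
/p/ (between /w/ and /e/): immediately before a stressed vowel, so rule 1 applies → [pʰ].
/e/ (between /p/ and /k/) is in the target of rule 2 but the environment (in an unstressed syllable) is not met → [e].
/k/ — between /e/ and /i/; rule 1 does not apply here → [k].
/i/ — word-final, in an unstressed syllable — surfaces as [ə] (rule 2).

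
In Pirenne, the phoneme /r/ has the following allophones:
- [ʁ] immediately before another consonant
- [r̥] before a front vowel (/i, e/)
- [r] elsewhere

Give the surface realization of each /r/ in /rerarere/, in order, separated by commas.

Occurrence 1 (position 1): before a front vowel (/i, e/) → [r̥].
Occurrence 2 (position 3): no conditioning environment matches → elsewhere allophone [r].
Occurrence 3 (position 5): before a front vowel (/i, e/) → [r̥].
Occurrence 4 (position 7): before a front vowel (/i, e/) → [r̥].

[r̥], [r], [r̥], [r̥]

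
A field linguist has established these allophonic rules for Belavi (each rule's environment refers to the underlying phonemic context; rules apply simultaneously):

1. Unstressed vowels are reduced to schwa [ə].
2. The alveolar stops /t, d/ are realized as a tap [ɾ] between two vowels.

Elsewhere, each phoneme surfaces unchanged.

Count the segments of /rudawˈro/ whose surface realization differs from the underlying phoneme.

Segments that undergo a rule: /u/ → [ə] (rule 1); /d/ → [ɾ] (rule 2); /a/ → [ə] (rule 1).
All other segments surface unchanged.

3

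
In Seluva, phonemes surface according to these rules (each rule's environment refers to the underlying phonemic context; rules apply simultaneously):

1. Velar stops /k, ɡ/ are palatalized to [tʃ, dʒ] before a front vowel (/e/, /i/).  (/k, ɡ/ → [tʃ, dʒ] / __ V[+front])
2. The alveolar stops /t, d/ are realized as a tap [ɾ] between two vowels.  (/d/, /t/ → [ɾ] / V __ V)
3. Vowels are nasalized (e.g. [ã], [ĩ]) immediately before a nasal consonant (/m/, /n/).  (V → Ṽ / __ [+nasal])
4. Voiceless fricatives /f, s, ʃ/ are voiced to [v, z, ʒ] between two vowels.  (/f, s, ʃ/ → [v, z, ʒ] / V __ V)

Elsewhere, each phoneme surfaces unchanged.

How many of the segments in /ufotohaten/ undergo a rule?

Segments that undergo a rule: /f/ → [v] (rule 4); /t/ → [ɾ] (rule 2); /t/ → [ɾ] (rule 2); /e/ → [ẽ] (rule 3).
All other segments surface unchanged.

4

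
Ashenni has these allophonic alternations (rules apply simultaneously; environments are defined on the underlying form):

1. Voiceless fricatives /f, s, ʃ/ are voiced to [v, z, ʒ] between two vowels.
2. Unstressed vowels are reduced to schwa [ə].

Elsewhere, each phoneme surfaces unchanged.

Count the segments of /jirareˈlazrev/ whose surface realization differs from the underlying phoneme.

Segments that undergo a rule: /i/ → [ə] (rule 2); /a/ → [ə] (rule 2); /e/ → [ə] (rule 2); /e/ → [ə] (rule 2).
All other segments surface unchanged.

4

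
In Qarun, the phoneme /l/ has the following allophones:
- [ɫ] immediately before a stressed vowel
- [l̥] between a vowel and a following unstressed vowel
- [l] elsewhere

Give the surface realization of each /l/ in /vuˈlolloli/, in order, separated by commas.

Occurrence 1 (position 3): immediately before a stressed vowel → [ɫ].
Occurrence 2 (position 5): no conditioning environment matches → elsewhere allophone [l].
Occurrence 3 (position 6): no conditioning environment matches → elsewhere allophone [l].
Occurrence 4 (position 8): between a vowel and a following unstressed vowel → [l̥].

[ɫ], [l], [l], [l̥]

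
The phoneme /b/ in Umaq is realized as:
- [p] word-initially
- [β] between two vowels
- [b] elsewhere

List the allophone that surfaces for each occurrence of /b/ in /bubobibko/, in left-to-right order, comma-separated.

Occurrence 1 (position 1): word-initially → [p].
Occurrence 2 (position 3): between two vowels → [β].
Occurrence 3 (position 5): between two vowels → [β].
Occurrence 4 (position 7): no conditioning environment matches → elsewhere allophone [b].

[p], [β], [β], [b]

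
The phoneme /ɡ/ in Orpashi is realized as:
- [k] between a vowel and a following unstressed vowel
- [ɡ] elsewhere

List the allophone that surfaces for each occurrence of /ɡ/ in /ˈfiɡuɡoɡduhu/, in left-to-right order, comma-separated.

[k], [k], [ɡ]

Occurrence 1 (position 3): between a vowel and a following unstressed vowel → [k].
Occurrence 2 (position 5): between a vowel and a following unstressed vowel → [k].
Occurrence 3 (position 7): no conditioning environment matches → elsewhere allophone [ɡ].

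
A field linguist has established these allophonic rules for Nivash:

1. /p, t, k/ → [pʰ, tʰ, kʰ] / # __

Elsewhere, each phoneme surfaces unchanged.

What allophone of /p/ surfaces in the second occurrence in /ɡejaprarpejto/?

[p]

/p/ (between /r/ and /e/) fails the environment for rule 1, so it stays [p].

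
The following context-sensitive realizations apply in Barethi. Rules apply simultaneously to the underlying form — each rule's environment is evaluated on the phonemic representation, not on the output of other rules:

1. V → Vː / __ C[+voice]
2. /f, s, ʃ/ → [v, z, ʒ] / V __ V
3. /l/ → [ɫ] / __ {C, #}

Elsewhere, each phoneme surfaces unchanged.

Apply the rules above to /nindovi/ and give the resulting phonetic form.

[niːndoːvi]

/n/ (word-initial): no rule targets it → [n].
/i/ (between /n/ and /n/) occurs before a voiced consonant → [iː] by rule 1.
/n/ — not in any rule's target class → [n].
/d/ stays [d].
Rule 1 applies to /o/ (between /d/ and /v/: before a voiced consonant) → [oː].
/v/ stays [v].
/i/ — word-final; rule 1 does not apply here → [i].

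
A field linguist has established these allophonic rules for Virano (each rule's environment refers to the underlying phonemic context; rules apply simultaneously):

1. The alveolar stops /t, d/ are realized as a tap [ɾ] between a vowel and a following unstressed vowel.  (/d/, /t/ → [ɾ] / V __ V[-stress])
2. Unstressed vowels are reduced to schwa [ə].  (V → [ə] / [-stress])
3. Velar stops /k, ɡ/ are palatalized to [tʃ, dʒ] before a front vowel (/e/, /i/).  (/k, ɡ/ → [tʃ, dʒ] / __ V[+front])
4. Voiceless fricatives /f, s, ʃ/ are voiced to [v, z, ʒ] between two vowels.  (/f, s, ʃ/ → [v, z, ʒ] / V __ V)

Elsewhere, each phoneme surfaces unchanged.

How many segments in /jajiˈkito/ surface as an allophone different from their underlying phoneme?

Segments that undergo a rule: /a/ → [ə] (rule 2); /i/ → [ə] (rule 2); /k/ → [tʃ] (rule 3); /t/ → [ɾ] (rule 1); /o/ → [ə] (rule 2).
All other segments surface unchanged.

5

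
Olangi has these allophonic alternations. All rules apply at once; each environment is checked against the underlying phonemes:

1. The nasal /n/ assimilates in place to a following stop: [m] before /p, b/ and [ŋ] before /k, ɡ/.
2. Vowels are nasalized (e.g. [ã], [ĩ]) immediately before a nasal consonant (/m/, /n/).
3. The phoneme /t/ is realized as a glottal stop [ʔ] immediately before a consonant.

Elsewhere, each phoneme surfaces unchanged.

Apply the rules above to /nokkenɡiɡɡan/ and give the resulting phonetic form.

[nokkẽŋɡiɡɡãn]

/n/ (word-initial) fails the environment for rule 1, so it stays [n].
/o/ (between /n/ and /k/) is in the target of rule 2 but the environment (before a nasal consonant) is not met → [o].
/k/ (between /o/ and /k/) is unaffected → [k].
/k/ — not in any rule's target class → [k].
/e/ (between /k/ and /n/): before a nasal consonant, so rule 2 applies → [ẽ].
Rule 1 applies to /n/ (between /e/ and /ɡ/: before a labial or velar stop) → [ŋ].
/ɡ/ (between /n/ and /i/) is unaffected → [ɡ].
/i/ (between /ɡ/ and /ɡ/) is in the target of rule 2 but the environment (before a nasal consonant) is not met → [i].
/ɡ/ (between /i/ and /ɡ/): no rule targets it → [ɡ].
/ɡ/ (between /ɡ/ and /a/): no rule targets it → [ɡ].
/a/ meets the environment for rule 2 (before a nasal consonant) → [ã].
/n/ (word-final) fails the environment for rule 1, so it stays [n].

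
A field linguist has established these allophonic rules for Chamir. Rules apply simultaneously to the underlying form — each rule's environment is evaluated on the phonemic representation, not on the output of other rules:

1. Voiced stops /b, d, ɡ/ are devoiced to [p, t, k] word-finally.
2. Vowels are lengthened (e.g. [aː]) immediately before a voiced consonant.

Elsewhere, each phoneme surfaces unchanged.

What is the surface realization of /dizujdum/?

/d/ (word-initial): rule 1 targets it, but not word-finally → unchanged [d].
/i/ (between /d/ and /z/): before a voiced consonant, so rule 2 applies → [iː].
/z/ stays [z].
/u/ (between /z/ and /j/): before a voiced consonant, so rule 2 applies → [uː].
/j/ stays [j].
/d/ — between /j/ and /u/; rule 1 does not apply here → [d].
/u/ (between /d/ and /m/): before a voiced consonant, so rule 2 applies → [uː].
/m/ — not in any rule's target class → [m].

[diːzuːjduːm]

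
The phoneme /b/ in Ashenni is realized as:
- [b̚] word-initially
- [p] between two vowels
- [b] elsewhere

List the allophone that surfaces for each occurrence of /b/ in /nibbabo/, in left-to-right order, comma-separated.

[b], [b], [p]

Occurrence 1 (position 3): no conditioning environment matches → elsewhere allophone [b].
Occurrence 2 (position 4): no conditioning environment matches → elsewhere allophone [b].
Occurrence 3 (position 6): between two vowels → [p].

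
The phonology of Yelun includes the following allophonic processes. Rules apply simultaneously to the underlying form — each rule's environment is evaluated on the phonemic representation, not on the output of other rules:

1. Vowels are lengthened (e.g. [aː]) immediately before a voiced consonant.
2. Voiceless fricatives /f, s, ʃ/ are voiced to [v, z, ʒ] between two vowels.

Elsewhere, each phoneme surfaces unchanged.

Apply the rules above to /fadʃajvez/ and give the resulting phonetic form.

/f/ (word-initial): rule 2 targets it, but not between two vowels → unchanged [f].
/a/ (between /f/ and /d/): before a voiced consonant, so rule 1 applies → [aː].
/d/ stays [d].
/ʃ/ — between /d/ and /a/; rule 2 does not apply here → [ʃ].
/a/ meets the environment for rule 1 (before a voiced consonant) → [aː].
/j/ (between /a/ and /v/): no rule targets it → [j].
/v/ (between /j/ and /e/): no rule targets it → [v].
/e/ (between /v/ and /z/): before a voiced consonant, so rule 1 applies → [eː].
/z/ stays [z].

[faːdʃaːjveːz]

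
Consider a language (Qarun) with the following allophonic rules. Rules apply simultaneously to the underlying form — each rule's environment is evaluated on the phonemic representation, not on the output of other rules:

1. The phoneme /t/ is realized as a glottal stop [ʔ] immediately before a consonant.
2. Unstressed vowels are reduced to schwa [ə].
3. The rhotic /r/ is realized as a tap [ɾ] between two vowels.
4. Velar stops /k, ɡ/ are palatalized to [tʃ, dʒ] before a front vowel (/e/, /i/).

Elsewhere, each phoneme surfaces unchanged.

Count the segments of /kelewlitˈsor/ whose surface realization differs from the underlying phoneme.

5

Segments that undergo a rule: /k/ → [tʃ] (rule 4); /e/ → [ə] (rule 2); /e/ → [ə] (rule 2); /i/ → [ə] (rule 2); /t/ → [ʔ] (rule 1).
All other segments surface unchanged.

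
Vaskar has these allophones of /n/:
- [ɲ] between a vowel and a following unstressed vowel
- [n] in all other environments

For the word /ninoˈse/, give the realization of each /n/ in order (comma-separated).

Occurrence 1 (position 1): no conditioning environment matches → elsewhere allophone [n].
Occurrence 2 (position 3): between a vowel and a following unstressed vowel → [ɲ].

[n], [ɲ]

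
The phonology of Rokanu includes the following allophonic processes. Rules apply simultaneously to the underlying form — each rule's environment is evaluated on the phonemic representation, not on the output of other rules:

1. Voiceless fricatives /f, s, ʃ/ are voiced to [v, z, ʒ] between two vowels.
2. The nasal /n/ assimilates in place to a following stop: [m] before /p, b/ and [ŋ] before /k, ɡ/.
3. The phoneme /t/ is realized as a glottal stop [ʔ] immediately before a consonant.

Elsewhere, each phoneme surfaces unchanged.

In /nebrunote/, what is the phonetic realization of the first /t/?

[t]

/t/ (between /o/ and /e/): rule 3 targets it, but not immediately before a consonant → unchanged [t].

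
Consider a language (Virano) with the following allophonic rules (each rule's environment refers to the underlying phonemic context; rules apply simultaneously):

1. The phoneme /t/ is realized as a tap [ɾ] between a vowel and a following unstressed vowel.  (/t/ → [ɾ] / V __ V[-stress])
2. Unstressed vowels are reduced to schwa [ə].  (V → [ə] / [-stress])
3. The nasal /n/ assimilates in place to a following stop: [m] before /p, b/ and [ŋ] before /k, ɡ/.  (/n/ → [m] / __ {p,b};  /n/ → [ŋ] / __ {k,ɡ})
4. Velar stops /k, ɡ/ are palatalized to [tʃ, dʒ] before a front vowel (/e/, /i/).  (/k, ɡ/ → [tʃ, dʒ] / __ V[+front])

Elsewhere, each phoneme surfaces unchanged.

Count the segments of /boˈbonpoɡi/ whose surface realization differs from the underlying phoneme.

Segments that undergo a rule: /o/ → [ə] (rule 2); /n/ → [m] (rule 3); /o/ → [ə] (rule 2); /ɡ/ → [dʒ] (rule 4); /i/ → [ə] (rule 2).
All other segments surface unchanged.

5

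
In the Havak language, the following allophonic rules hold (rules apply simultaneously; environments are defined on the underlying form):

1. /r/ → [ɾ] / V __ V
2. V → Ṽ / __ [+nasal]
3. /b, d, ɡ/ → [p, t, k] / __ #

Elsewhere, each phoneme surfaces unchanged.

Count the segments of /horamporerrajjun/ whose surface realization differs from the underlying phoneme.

Segments that undergo a rule: /r/ → [ɾ] (rule 1); /a/ → [ã] (rule 2); /r/ → [ɾ] (rule 1); /u/ → [ũ] (rule 2).
All other segments surface unchanged.

4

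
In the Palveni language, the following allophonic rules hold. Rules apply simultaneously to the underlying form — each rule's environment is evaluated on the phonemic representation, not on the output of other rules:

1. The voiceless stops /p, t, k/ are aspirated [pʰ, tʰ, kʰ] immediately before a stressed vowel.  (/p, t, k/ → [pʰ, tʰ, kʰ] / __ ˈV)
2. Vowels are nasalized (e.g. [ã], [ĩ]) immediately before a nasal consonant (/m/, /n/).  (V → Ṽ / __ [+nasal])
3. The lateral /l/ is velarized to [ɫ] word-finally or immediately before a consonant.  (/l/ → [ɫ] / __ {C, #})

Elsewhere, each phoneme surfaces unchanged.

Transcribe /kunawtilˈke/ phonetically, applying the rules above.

[kũnawtiɫˈkʰe]

/k/ (word-initial) fails the environment for rule 1, so it stays [k].
Rule 2 applies to /u/ (between /k/ and /n/: before a nasal consonant) → [ũ].
/a/ (between /n/ and /w/) fails the environment for rule 2, so it stays [a].
/t/ (between /w/ and /i/) fails the environment for rule 1, so it stays [t].
/i/ — between /t/ and /l/; rule 2 does not apply here → [i].
/l/ — between /i/ and /k/, word-finally or immediately before a consonant — surfaces as [ɫ] (rule 3).
Rule 1 applies to /k/ (between /l/ and /e/: immediately before a stressed vowel) → [kʰ].
/e/ (word-final) fails the environment for rule 2, so it stays [e].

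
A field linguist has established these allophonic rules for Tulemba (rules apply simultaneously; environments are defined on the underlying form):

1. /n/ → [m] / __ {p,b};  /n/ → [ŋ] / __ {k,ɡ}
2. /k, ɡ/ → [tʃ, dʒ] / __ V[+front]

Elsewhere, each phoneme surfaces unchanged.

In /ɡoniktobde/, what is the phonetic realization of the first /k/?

/k/ (between /i/ and /t/) is in the target of rule 2 but the environment (before a front vowel) is not met → [k].

[k]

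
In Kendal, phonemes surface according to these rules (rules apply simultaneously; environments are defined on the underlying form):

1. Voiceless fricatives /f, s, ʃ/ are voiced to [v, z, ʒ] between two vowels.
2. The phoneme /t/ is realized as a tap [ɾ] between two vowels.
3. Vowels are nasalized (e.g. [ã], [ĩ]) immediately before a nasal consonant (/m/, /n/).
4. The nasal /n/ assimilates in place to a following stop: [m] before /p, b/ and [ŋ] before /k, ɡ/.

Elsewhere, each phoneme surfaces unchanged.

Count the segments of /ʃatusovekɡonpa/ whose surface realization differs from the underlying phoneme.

Segments that undergo a rule: /t/ → [ɾ] (rule 2); /s/ → [z] (rule 1); /o/ → [õ] (rule 3); /n/ → [m] (rule 4).
All other segments surface unchanged.

4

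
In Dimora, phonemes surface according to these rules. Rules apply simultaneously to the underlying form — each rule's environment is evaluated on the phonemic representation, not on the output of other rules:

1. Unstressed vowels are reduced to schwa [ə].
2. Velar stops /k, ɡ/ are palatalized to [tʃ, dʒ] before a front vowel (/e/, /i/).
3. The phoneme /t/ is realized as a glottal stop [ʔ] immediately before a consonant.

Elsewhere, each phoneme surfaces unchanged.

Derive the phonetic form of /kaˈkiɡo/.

/k/ — word-initial; rule 2 does not apply here → [k].
Rule 1 applies to /a/ (between /k/ and /k/: in an unstressed syllable) → [ə].
/k/ — between /a/ and /i/, before a front vowel — surfaces as [tʃ] (rule 2).
/i/ — between /k/ and /ɡ/; rule 1 does not apply here → [i].
/ɡ/ (between /i/ and /o/): rule 2 targets it, but not before a front vowel → unchanged [ɡ].
/o/ (word-final) occurs in an unstressed syllable → [ə] by rule 1.

[kəˈtʃiɡə]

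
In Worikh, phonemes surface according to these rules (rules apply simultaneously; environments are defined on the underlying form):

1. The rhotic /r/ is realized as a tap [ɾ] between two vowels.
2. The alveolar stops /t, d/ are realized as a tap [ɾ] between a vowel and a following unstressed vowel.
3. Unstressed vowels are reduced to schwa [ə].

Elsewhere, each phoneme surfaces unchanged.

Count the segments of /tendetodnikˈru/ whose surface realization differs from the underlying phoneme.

Segments that undergo a rule: /e/ → [ə] (rule 3); /e/ → [ə] (rule 3); /t/ → [ɾ] (rule 2); /o/ → [ə] (rule 3); /i/ → [ə] (rule 3).
All other segments surface unchanged.

5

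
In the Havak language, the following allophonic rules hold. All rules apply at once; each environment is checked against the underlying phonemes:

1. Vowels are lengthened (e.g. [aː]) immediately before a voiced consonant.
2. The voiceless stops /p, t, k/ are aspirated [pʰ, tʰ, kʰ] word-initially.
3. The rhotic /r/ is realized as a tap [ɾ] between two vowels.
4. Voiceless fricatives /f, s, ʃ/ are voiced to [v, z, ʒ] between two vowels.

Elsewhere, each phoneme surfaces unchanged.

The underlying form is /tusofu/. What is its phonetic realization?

[tʰuzovu]

/t/ meets the environment for rule 2 (word-initially) → [tʰ].
/u/ (between /t/ and /s/): rule 1 targets it, but not before a voiced consonant → unchanged [u].
Rule 4 applies to /s/ (between /u/ and /o/: between two vowels) → [z].
/o/ — between /s/ and /f/; rule 1 does not apply here → [o].
/f/ (between /o/ and /u/): between two vowels, so rule 4 applies → [v].
/u/ (word-final) is in the target of rule 1 but the environment (before a voiced consonant) is not met → [u].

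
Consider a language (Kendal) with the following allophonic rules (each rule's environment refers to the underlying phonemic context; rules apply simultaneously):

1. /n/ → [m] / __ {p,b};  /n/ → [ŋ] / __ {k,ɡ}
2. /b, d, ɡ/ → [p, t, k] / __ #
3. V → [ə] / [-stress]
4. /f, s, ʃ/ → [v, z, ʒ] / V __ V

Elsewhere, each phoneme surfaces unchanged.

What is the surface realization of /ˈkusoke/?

[ˈkuzəkə]

/k/ stays [k].
/u/ (between /k/ and /s/): rule 3 targets it, but not in an unstressed syllable → unchanged [u].
/s/ (between /u/ and /o/): between two vowels, so rule 4 applies → [z].
/o/ — between /s/ and /k/, in an unstressed syllable — surfaces as [ə] (rule 3).
/k/ stays [k].
/e/ meets the environment for rule 3 (in an unstressed syllable) → [ə].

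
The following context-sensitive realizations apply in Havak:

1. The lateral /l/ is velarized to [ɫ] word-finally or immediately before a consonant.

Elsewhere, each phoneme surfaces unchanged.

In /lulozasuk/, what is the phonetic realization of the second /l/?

/l/ (between /u/ and /o/): rule 1 targets it, but not word-finally or immediately before a consonant → unchanged [l].

[l]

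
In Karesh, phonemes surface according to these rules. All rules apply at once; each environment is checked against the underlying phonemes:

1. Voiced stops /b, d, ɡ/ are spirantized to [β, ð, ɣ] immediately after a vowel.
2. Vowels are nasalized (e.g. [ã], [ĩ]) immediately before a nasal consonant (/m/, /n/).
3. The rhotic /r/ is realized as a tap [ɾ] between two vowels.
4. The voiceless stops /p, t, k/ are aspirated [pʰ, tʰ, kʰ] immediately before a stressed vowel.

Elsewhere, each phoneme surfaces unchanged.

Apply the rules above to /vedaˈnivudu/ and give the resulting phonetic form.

/v/ — not in any rule's target class → [v].
/e/ — between /v/ and /d/; rule 2 does not apply here → [e].
Rule 1 applies to /d/ (between /e/ and /a/: immediately after a vowel) → [ð].
/a/ (between /d/ and /n/): before a nasal consonant, so rule 2 applies → [ã].
/n/ stays [n].
/i/ — between /n/ and /v/; rule 2 does not apply here → [i].
/v/ (between /i/ and /u/): no rule targets it → [v].
/u/ (between /v/ and /d/) is in the target of rule 2 but the environment (before a nasal consonant) is not met → [u].
Rule 1 applies to /d/ (between /u/ and /u/: immediately after a vowel) → [ð].
/u/ (word-final): rule 2 targets it, but not before a nasal consonant → unchanged [u].

[veðãˈnivuðu]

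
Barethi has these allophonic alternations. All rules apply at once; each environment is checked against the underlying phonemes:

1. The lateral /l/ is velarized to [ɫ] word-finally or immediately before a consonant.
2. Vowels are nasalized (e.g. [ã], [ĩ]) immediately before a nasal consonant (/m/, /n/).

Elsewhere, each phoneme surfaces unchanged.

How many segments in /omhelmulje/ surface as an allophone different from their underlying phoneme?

3

Segments that undergo a rule: /o/ → [õ] (rule 2); /l/ → [ɫ] (rule 1); /l/ → [ɫ] (rule 1).
All other segments surface unchanged.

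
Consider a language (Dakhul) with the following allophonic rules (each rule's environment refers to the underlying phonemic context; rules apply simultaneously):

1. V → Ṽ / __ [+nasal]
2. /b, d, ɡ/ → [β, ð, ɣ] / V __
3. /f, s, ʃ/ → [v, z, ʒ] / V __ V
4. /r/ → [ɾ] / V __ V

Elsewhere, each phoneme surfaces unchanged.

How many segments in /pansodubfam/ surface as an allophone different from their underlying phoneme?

Segments that undergo a rule: /a/ → [ã] (rule 1); /d/ → [ð] (rule 2); /b/ → [β] (rule 2); /a/ → [ã] (rule 1).
All other segments surface unchanged.

4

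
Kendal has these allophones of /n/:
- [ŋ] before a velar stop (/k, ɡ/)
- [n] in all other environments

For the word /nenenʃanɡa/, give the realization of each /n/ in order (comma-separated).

Occurrence 1 (position 1): no conditioning environment matches → elsewhere allophone [n].
Occurrence 2 (position 3): no conditioning environment matches → elsewhere allophone [n].
Occurrence 3 (position 5): no conditioning environment matches → elsewhere allophone [n].
Occurrence 4 (position 8): before a velar stop → [ŋ].

[n], [n], [n], [ŋ]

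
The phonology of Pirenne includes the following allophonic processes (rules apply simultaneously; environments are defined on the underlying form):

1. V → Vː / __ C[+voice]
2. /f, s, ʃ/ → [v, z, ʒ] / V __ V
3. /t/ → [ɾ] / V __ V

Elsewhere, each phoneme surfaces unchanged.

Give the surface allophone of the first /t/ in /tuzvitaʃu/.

/t/ (word-initial) fails the environment for rule 3, so it stays [t].

[t]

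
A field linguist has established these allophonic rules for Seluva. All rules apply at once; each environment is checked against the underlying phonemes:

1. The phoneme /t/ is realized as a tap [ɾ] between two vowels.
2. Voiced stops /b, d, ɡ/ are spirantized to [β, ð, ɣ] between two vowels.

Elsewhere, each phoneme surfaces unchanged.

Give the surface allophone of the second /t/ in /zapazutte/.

[t]

/t/ — between /t/ and /e/; rule 1 does not apply here → [t].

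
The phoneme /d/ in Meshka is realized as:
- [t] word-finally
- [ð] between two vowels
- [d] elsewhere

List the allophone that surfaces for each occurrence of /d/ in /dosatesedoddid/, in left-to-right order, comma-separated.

[d], [ð], [d], [d], [t]

Occurrence 1 (position 1): no conditioning environment matches → elsewhere allophone [d].
Occurrence 2 (position 9): between two vowels → [ð].
Occurrence 3 (position 11): no conditioning environment matches → elsewhere allophone [d].
Occurrence 4 (position 12): no conditioning environment matches → elsewhere allophone [d].
Occurrence 5 (position 14): word-finally → [t].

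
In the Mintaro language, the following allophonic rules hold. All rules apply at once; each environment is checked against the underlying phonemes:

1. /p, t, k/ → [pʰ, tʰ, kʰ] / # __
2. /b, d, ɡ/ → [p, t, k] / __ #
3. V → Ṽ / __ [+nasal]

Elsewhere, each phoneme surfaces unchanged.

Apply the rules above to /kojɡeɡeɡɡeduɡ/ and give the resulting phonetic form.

/k/ (word-initial): word-initially, so rule 1 applies → [kʰ].
/o/ — between /k/ and /j/; rule 3 does not apply here → [o].
/ɡ/ (between /j/ and /e/): rule 2 targets it, but not word-finally → unchanged [ɡ].
/e/ — between /ɡ/ and /ɡ/; rule 3 does not apply here → [e].
/ɡ/ (between /e/ and /e/): rule 2 targets it, but not word-finally → unchanged [ɡ].
/e/ (between /ɡ/ and /ɡ/): rule 3 targets it, but not before a nasal consonant → unchanged [e].
/ɡ/ — between /e/ and /ɡ/; rule 2 does not apply here → [ɡ].
/ɡ/ (between /ɡ/ and /e/) is in the target of rule 2 but the environment (word-finally) is not met → [ɡ].
/e/ (between /ɡ/ and /d/) fails the environment for rule 3, so it stays [e].
/d/ — between /e/ and /u/; rule 2 does not apply here → [d].
/u/ (between /d/ and /ɡ/) fails the environment for rule 3, so it stays [u].
/ɡ/ meets the environment for rule 2 (word-finally) → [k].

[kʰojɡeɡeɡɡeduk]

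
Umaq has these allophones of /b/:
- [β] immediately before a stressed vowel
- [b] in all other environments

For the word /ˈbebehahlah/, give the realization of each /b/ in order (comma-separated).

Occurrence 1 (position 1): immediately before a stressed vowel → [β].
Occurrence 2 (position 3): no conditioning environment matches → elsewhere allophone [b].

[β], [b]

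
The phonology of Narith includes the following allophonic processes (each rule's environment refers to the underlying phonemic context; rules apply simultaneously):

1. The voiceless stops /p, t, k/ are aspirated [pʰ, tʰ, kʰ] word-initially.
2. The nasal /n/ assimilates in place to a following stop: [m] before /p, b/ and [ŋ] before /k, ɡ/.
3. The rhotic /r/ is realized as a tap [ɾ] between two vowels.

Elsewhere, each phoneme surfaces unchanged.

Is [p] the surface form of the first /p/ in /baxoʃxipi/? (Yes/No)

Yes

/p/ (between /i/ and /i/) is in the target of rule 1 but the environment (word-initially) is not met → [p].
The actual realization is [p], which matches [p].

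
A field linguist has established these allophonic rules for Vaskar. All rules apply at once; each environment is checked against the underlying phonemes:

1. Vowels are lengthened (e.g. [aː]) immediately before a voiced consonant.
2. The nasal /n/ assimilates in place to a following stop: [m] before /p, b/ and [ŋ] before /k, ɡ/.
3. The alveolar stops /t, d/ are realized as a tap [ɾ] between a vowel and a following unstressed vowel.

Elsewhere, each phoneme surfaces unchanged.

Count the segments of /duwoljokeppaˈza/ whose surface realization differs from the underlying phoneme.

Segments that undergo a rule: /u/ → [uː] (rule 1); /o/ → [oː] (rule 1); /a/ → [aː] (rule 1).
All other segments surface unchanged.

3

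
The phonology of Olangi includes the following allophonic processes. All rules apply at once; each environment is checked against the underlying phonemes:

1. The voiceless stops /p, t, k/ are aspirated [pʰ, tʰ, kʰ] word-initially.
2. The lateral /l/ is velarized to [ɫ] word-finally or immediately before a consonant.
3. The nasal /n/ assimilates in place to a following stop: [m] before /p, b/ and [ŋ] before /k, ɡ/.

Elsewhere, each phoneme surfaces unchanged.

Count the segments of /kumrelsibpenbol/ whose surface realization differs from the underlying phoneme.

4

Segments that undergo a rule: /k/ → [kʰ] (rule 1); /l/ → [ɫ] (rule 2); /n/ → [m] (rule 3); /l/ → [ɫ] (rule 2).
All other segments surface unchanged.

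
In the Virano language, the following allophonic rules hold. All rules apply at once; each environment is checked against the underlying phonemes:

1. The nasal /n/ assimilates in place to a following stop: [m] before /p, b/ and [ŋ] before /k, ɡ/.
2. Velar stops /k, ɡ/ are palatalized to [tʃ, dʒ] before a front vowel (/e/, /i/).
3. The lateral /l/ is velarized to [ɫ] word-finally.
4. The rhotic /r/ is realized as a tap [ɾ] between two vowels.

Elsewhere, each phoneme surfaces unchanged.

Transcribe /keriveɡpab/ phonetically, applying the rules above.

[tʃeɾiveɡpab]

/k/ meets the environment for rule 2 (before a front vowel) → [tʃ].
/r/ meets the environment for rule 4 (between two vowels) → [ɾ].
/ɡ/ (between /e/ and /p/): rule 2 targets it, but not before a front vowel → unchanged [ɡ].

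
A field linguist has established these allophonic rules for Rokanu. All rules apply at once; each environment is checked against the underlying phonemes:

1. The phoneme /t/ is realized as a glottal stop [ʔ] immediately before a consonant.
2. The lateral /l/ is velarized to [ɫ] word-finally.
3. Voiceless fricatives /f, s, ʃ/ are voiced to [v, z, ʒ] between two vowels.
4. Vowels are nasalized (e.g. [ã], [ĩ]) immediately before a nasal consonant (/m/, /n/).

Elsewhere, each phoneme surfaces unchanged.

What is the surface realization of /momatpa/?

[mõmaʔpa]

/m/ stays [m].
/o/ (between /m/ and /m/): before a nasal consonant, so rule 4 applies → [õ].
/m/ — not in any rule's target class → [m].
/a/ (between /m/ and /t/): rule 4 targets it, but not before a nasal consonant → unchanged [a].
Rule 1 applies to /t/ (between /a/ and /p/: immediately before a consonant) → [ʔ].
/p/ (between /t/ and /a/) is unaffected → [p].
/a/ (word-final) fails the environment for rule 4, so it stays [a].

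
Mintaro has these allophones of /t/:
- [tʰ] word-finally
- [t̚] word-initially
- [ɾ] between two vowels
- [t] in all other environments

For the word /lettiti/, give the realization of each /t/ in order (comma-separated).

Occurrence 1 (position 3): no conditioning environment matches → elsewhere allophone [t].
Occurrence 2 (position 4): no conditioning environment matches → elsewhere allophone [t].
Occurrence 3 (position 6): between two vowels → [ɾ].

[t], [t], [ɾ]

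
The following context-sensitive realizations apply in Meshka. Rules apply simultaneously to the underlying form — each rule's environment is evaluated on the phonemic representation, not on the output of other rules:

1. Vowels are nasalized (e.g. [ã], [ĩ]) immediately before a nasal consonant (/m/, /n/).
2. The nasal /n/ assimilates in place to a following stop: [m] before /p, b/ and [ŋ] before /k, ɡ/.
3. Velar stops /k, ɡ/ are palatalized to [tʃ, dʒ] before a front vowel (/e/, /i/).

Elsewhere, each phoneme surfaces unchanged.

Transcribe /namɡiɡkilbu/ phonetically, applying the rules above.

[nãmdʒiɡtʃilbu]

/n/ (word-initial) is in the target of rule 2 but the environment (before a labial or velar stop) is not met → [n].
Rule 1 applies to /a/ (between /n/ and /m/: before a nasal consonant) → [ã].
/m/ stays [m].
Rule 3 applies to /ɡ/ (between /m/ and /i/: before a front vowel) → [dʒ].
/i/ (between /ɡ/ and /ɡ/) is in the target of rule 1 but the environment (before a nasal consonant) is not met → [i].
/ɡ/ — between /i/ and /k/; rule 3 does not apply here → [ɡ].
/k/ — between /ɡ/ and /i/, before a front vowel — surfaces as [tʃ] (rule 3).
/i/ (between /k/ and /l/) is in the target of rule 1 but the environment (before a nasal consonant) is not met → [i].
/l/ (between /i/ and /b/) is unaffected → [l].
/b/ stays [b].
/u/ (word-final) fails the environment for rule 1, so it stays [u].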